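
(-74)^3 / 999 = -10952 / 27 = -405.63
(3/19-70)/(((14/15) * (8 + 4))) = -6635/1064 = -6.24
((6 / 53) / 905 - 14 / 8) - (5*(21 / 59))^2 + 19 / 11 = -23433868681 / 7346511260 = -3.19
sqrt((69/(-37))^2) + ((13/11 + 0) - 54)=-20738/407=-50.95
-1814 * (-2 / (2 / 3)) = 5442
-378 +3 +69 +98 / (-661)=-202364 / 661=-306.15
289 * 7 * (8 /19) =16184 /19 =851.79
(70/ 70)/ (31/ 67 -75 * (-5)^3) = 67/ 628156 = 0.00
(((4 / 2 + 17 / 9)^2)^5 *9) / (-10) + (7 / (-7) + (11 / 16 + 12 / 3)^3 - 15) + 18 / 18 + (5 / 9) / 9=-1129761258140842165 / 1586874322944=-711941.23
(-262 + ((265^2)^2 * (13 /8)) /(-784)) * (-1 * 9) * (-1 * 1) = -577006212501 /6272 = -91997163.98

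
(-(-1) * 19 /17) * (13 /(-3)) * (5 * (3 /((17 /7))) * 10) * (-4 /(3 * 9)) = 345800 /7803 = 44.32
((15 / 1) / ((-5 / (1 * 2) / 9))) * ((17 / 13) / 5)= -918 / 65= -14.12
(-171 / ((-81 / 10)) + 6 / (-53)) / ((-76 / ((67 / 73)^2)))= -11240456 / 48296727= -0.23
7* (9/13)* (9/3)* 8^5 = 6193152/13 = 476396.31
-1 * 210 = -210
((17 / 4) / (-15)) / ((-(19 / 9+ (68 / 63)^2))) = 22491 / 260060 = 0.09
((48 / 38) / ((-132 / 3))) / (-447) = 2 / 31141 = 0.00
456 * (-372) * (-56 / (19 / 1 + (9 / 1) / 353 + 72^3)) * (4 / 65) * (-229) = -358.64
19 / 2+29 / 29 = 21 / 2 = 10.50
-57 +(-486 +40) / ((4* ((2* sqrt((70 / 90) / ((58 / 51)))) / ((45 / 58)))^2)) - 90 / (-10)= -4005093 / 55216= -72.54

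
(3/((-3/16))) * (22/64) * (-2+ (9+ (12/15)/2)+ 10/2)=-341/5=-68.20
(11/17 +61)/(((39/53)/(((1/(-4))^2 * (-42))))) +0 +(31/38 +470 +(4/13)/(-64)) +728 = 65766213/67184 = 978.90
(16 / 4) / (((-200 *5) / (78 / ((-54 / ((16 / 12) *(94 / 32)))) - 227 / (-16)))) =-737 / 21600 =-0.03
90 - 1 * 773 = -683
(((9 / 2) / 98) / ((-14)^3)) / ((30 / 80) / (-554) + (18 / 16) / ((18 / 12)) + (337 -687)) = 2493 / 52030404706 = 0.00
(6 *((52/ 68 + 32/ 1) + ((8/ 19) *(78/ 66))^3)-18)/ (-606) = -4638563162/ 15675057893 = -0.30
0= 0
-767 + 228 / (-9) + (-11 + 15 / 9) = -2405 / 3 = -801.67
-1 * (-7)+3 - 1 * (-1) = 11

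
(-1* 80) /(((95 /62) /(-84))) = 83328 /19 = 4385.68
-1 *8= -8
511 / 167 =3.06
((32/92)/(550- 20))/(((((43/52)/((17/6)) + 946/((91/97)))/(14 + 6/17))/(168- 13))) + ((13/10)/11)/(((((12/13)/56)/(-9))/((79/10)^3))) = -6656691451376993299/209234773495000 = -31814.46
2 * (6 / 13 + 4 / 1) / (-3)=-116 / 39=-2.97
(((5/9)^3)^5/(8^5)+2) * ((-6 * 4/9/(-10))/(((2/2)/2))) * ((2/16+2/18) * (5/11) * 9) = 229385781479032414813/222639140343756128256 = 1.03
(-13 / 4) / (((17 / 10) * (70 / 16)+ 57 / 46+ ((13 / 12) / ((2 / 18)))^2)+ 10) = -299 / 10464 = -0.03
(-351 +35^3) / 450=21262 / 225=94.50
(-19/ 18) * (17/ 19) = -17/ 18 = -0.94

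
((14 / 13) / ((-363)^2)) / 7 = 2 / 1712997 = 0.00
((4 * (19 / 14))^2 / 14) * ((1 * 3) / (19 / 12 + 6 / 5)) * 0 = 0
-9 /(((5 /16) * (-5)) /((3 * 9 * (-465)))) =-361584 /5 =-72316.80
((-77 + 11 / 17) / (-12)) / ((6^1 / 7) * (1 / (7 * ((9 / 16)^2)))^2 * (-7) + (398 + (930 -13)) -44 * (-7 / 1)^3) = 23182929 / 59775137146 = 0.00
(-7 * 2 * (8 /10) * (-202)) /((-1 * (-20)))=2828 /25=113.12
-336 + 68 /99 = -33196 /99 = -335.31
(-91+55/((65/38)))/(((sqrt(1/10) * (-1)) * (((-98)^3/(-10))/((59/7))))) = 225675 * sqrt(10)/42824236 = 0.02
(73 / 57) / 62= 73 / 3534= 0.02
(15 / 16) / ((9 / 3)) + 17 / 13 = 1.62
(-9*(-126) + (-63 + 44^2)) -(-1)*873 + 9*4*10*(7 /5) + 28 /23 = 100860 /23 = 4385.22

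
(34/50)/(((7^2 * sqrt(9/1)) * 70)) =17/257250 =0.00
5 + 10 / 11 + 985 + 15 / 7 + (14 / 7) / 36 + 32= 1025.11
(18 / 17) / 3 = 6 / 17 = 0.35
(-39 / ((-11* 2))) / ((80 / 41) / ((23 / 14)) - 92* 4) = -2829 / 585376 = -0.00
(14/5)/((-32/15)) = -21/16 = -1.31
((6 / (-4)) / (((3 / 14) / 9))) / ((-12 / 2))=21 / 2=10.50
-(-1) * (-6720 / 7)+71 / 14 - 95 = -1049.93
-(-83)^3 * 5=2858935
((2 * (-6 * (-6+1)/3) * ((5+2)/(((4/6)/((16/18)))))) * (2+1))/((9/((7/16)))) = 245/9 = 27.22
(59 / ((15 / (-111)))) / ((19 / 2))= -4366 / 95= -45.96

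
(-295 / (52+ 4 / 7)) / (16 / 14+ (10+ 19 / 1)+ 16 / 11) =-159005 / 895344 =-0.18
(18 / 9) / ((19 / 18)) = 1.89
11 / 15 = 0.73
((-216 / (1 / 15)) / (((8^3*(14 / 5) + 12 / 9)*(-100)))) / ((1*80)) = 0.00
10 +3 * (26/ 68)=379/ 34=11.15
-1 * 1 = -1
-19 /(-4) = 19 /4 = 4.75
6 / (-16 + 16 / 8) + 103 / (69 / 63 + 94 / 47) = 14946 / 455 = 32.85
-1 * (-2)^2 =-4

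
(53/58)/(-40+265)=53/13050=0.00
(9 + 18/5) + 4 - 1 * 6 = 53/5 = 10.60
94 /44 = 47 /22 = 2.14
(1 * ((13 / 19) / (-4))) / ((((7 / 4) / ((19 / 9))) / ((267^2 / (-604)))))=102973 / 4228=24.36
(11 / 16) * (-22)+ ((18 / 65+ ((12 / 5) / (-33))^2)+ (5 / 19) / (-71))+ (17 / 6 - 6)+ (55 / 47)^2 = -46810055713943 / 2812468315800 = -16.64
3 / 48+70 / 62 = 591 / 496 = 1.19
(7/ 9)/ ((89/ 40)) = 280/ 801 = 0.35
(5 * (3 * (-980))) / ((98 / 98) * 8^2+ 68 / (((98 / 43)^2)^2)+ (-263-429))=67794059760 / 2884612099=23.50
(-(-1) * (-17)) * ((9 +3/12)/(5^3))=-629/500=-1.26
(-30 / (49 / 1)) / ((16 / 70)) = -75 / 28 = -2.68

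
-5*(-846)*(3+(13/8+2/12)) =81075/4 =20268.75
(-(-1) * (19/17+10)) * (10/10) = 189/17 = 11.12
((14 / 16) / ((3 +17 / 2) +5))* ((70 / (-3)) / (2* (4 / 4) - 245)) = 245 / 48114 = 0.01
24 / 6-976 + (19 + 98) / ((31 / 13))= -28611 / 31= -922.94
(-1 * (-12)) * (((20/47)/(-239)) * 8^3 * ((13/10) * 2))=-28.44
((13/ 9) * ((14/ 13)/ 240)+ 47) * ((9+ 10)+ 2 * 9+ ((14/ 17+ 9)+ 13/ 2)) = 92040571/ 36720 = 2506.55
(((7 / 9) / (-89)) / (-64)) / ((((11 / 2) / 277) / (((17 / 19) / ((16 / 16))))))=0.01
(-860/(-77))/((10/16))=1376/77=17.87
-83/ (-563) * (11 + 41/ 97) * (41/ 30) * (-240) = -30164192/ 54611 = -552.35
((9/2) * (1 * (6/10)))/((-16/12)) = -81/40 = -2.02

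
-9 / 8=-1.12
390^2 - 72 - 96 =151932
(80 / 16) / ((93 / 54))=90 / 31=2.90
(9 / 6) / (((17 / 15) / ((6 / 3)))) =45 / 17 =2.65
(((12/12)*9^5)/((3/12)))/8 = 59049/2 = 29524.50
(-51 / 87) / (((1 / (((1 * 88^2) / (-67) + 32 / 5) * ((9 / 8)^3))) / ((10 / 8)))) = 14165199 / 124352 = 113.91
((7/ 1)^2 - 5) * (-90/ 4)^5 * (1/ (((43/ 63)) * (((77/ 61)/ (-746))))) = 37787115853125/ 172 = 219692534029.80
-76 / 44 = -19 / 11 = -1.73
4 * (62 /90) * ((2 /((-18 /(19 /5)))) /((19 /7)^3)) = -42532 /731025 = -0.06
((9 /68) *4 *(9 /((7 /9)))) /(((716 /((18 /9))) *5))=729 /213010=0.00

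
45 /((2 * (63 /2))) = 0.71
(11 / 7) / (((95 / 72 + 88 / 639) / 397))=7441368 / 17381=428.13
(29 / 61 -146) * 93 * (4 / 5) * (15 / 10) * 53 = -262528398 / 305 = -860748.85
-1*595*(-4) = 2380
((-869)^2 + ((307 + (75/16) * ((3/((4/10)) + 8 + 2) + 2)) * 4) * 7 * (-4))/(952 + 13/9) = 745.23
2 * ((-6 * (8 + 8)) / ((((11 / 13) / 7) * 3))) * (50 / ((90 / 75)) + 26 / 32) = -742196 / 33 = -22490.79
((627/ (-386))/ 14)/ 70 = -0.00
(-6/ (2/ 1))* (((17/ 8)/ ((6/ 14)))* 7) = -833/ 8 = -104.12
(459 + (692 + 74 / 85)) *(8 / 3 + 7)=2839361 / 255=11134.75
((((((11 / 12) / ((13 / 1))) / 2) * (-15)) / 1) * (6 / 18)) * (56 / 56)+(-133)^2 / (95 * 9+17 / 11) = 4299317 / 209976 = 20.48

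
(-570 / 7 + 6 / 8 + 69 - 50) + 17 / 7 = -237 / 4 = -59.25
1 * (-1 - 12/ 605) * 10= -1234/ 121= -10.20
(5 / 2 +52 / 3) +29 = 48.83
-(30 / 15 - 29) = 27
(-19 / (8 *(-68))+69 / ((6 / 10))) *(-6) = -187737 / 272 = -690.21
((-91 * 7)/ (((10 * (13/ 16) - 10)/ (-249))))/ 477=-422968/ 2385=-177.35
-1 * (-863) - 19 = 844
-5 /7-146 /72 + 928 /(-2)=-117619 /252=-466.74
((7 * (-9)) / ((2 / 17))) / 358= -1.50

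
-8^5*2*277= -18153472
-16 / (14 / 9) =-72 / 7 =-10.29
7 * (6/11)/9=14/33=0.42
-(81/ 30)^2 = -729/ 100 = -7.29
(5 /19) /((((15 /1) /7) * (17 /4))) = 28 /969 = 0.03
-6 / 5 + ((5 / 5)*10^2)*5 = 498.80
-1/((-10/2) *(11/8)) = 8/55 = 0.15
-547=-547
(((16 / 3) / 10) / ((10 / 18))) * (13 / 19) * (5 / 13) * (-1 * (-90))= 432 / 19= 22.74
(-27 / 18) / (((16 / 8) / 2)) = -3 / 2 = -1.50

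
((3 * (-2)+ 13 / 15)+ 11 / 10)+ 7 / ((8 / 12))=97 / 15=6.47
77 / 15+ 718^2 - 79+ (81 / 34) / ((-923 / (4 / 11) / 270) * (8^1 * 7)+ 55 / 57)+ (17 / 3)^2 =1063051816215491 / 2062247220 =515482.24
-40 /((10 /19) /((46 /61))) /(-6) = 1748 /183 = 9.55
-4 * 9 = -36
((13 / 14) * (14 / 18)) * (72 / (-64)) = -13 / 16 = -0.81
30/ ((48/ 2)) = 5/ 4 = 1.25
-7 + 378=371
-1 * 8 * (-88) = 704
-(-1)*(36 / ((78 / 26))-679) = -667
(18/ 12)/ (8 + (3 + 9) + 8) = 3/ 56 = 0.05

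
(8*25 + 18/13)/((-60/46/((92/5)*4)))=-11079376/975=-11363.46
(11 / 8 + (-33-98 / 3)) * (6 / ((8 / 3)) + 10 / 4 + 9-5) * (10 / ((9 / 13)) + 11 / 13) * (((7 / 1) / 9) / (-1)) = 676304615 / 101088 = 6690.26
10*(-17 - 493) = -5100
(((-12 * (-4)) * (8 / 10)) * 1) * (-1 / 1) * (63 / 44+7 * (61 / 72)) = -46648 / 165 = -282.72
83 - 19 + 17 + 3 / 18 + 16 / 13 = 6427 / 78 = 82.40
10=10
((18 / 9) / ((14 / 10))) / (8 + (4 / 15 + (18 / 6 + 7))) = 75 / 959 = 0.08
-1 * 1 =-1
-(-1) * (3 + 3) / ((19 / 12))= 72 / 19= 3.79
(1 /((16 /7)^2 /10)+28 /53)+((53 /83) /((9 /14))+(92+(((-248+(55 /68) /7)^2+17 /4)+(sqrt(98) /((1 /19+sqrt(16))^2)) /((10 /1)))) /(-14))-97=-2255253493644791 /502340743296-361 * sqrt(2) /118580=-4489.49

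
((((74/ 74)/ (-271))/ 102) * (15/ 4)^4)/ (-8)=16875/ 18870272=0.00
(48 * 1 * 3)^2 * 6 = 124416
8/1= 8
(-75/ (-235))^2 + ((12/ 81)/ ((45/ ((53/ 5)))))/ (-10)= 6600221/ 67098375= 0.10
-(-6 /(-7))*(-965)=5790 /7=827.14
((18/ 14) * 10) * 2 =180/ 7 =25.71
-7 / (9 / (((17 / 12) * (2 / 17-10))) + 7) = -98 / 89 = -1.10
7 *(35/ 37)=245/ 37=6.62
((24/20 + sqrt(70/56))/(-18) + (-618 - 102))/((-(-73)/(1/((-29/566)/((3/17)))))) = 283 * sqrt(5)/215934 + 6113366/179945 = 33.98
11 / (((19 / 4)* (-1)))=-44 / 19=-2.32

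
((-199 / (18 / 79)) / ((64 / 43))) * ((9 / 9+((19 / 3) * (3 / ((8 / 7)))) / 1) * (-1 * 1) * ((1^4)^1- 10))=-95316423 / 1024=-93082.44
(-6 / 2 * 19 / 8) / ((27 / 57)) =-361 / 24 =-15.04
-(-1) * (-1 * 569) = -569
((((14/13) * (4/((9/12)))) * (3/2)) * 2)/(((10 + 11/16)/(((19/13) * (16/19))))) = 57344/28899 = 1.98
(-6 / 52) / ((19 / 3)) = -9 / 494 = -0.02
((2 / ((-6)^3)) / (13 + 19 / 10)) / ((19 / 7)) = -35 / 152874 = -0.00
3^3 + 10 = 37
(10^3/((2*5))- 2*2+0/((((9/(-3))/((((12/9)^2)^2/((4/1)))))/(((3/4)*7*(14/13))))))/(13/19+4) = 1824/89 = 20.49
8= 8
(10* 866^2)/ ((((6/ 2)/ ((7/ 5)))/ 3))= 10499384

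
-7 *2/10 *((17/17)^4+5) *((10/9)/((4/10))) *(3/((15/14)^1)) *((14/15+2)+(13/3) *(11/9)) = -217756/405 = -537.67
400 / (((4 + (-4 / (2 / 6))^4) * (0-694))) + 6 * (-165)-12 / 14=-2495843374 / 2518873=-990.86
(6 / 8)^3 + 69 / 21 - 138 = -60163 / 448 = -134.29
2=2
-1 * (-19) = 19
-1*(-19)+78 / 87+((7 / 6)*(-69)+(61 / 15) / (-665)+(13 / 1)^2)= 62709287 / 578550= 108.39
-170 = -170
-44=-44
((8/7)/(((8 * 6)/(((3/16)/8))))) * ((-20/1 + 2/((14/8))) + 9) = -69/12544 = -0.01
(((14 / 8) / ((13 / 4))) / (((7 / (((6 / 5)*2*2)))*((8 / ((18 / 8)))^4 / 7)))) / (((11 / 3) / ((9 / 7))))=0.01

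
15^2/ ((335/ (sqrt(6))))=45*sqrt(6)/ 67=1.65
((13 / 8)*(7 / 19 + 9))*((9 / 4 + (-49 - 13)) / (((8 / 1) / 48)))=-829569 / 152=-5457.69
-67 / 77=-0.87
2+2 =4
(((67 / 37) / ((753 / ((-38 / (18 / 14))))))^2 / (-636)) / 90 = -79405921 / 899742122924310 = -0.00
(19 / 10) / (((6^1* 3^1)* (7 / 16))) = 0.24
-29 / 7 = -4.14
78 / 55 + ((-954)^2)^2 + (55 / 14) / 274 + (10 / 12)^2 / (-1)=393203436607580848 / 474705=828311133456.74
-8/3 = -2.67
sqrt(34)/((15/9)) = 3 * sqrt(34)/5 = 3.50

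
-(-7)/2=7/2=3.50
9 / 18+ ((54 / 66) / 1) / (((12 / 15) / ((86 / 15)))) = 70 / 11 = 6.36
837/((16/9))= 7533/16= 470.81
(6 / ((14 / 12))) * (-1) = -36 / 7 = -5.14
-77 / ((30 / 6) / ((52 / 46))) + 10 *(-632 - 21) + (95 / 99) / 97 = -7230587131 / 1104345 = -6547.40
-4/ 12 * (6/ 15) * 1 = -2/ 15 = -0.13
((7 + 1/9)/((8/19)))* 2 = 304/9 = 33.78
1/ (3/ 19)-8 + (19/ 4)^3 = 105.51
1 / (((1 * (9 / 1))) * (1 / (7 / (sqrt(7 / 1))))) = sqrt(7) / 9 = 0.29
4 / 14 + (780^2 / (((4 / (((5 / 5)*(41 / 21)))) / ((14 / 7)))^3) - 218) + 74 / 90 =8732389021 / 15435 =565752.45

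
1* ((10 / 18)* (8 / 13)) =40 / 117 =0.34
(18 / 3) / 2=3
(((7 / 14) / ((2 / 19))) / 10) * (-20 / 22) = -19 / 44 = -0.43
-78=-78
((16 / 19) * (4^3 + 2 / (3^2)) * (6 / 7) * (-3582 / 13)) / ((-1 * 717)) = 17.81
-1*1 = -1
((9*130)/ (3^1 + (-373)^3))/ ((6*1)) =-195/ 51895114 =-0.00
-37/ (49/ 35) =-185/ 7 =-26.43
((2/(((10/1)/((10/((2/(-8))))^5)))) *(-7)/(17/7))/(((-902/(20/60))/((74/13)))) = -37130240000/299013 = -124176.01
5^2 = 25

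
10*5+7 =57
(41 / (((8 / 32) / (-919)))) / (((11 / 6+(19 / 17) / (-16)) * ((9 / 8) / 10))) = -3279580160 / 4317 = -759689.64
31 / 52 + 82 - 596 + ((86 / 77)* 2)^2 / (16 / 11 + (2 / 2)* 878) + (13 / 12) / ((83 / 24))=-5773451724085 / 11252429188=-513.08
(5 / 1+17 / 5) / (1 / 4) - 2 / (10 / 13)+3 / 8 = 31.38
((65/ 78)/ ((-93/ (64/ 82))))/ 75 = -16/ 171585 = -0.00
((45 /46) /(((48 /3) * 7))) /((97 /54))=1215 /249872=0.00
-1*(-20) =20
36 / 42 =6 / 7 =0.86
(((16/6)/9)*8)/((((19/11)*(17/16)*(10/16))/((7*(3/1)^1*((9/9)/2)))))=315392/14535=21.70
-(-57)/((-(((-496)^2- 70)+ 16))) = -57/245962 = -0.00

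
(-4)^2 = 16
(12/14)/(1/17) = 102/7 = 14.57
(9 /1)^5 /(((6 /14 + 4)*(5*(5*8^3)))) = 413343 /396800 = 1.04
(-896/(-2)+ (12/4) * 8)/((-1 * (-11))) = 472/11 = 42.91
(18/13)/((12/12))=1.38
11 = 11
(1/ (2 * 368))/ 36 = 0.00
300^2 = 90000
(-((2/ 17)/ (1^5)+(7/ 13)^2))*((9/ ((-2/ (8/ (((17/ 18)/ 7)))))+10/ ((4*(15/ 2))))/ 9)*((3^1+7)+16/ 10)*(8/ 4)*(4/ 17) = 7384588304/ 112090095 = 65.88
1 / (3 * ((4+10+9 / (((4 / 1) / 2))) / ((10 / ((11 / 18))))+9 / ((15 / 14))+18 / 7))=840 / 30497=0.03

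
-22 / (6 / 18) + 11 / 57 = -3751 / 57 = -65.81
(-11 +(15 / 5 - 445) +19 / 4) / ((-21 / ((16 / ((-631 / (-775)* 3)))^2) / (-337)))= -23227024040000 / 75252429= -308654.81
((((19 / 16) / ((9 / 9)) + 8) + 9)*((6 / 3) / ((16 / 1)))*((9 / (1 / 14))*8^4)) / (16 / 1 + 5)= 55872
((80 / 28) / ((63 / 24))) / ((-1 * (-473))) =160 / 69531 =0.00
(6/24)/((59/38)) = 19/118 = 0.16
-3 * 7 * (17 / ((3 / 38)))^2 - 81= -2921455 / 3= -973818.33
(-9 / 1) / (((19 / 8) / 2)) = -144 / 19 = -7.58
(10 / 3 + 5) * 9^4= 54675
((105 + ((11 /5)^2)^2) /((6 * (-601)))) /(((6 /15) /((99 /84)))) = -441463 /4207000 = -0.10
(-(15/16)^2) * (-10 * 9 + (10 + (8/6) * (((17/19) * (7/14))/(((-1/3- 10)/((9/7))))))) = 37141425/527744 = 70.38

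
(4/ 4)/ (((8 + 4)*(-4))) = -1/ 48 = -0.02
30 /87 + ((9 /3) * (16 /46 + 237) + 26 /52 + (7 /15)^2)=214038791 /300150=713.11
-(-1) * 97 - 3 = 94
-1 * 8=-8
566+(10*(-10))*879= -87334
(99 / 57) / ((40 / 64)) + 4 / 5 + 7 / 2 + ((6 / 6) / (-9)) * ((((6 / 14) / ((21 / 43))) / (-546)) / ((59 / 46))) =1910794885 / 269921106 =7.08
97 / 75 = 1.29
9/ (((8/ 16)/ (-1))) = -18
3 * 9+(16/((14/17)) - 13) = 234/7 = 33.43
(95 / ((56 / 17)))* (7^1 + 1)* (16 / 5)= 738.29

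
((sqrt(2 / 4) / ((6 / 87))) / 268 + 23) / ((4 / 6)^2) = 261 * sqrt(2) / 4288 + 207 / 4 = 51.84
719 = 719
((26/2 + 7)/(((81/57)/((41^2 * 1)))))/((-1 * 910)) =-63878/2457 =-26.00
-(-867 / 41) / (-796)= -867 / 32636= -0.03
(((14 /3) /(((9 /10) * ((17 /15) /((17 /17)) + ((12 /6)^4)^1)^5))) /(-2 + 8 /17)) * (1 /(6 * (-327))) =1859375 /1588676483461769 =0.00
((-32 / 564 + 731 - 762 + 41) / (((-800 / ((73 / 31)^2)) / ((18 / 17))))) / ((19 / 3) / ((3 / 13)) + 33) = -100861983 / 83540883200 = -0.00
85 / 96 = 0.89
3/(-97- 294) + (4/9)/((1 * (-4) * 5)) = -526/17595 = -0.03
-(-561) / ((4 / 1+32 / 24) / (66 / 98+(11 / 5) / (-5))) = 240669 / 9800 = 24.56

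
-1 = -1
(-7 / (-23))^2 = 49 / 529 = 0.09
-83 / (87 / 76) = -6308 / 87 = -72.51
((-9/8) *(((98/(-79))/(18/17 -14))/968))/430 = -7497/28937004800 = -0.00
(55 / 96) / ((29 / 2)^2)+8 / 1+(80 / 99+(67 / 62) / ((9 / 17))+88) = 2041119533 / 20648232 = 98.85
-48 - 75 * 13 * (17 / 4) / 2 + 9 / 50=-423939 / 200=-2119.70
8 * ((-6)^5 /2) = -31104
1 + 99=100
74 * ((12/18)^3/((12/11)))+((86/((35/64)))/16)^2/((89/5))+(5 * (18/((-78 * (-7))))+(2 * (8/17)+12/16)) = 27.38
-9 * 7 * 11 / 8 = -693 / 8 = -86.62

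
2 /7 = 0.29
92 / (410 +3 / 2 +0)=184 / 823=0.22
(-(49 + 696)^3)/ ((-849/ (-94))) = -38868400750/ 849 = -45781390.75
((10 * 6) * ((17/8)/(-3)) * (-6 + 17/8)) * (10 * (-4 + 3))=-13175/8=-1646.88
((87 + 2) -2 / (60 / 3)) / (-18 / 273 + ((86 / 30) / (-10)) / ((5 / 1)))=-6067425 / 8413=-721.20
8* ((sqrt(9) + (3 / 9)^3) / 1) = 656 / 27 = 24.30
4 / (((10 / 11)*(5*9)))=22 / 225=0.10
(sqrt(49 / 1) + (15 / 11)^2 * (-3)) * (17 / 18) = 1462 / 1089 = 1.34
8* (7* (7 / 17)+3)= 800 / 17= 47.06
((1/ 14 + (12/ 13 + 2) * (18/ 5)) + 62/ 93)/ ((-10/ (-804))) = 2059781/ 2275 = 905.40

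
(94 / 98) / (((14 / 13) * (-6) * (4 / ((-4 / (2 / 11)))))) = 6721 / 8232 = 0.82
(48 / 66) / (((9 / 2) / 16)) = 256 / 99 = 2.59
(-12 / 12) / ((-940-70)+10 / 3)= 3 / 3020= 0.00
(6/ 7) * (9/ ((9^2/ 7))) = 2/ 3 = 0.67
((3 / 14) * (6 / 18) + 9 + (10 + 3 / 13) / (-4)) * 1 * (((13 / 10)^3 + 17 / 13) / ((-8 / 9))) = -972226179 / 37856000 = -25.68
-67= -67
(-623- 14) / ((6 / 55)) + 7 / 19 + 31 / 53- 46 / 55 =-1940374607 / 332310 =-5839.05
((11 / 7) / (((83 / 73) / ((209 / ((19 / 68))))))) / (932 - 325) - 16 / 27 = 10574716 / 9522009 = 1.11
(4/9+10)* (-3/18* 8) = -376/27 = -13.93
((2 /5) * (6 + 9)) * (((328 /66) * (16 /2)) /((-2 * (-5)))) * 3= 71.56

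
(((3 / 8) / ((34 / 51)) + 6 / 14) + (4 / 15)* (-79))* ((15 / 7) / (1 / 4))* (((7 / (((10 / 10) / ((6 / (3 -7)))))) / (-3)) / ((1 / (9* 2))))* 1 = -303543 / 28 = -10840.82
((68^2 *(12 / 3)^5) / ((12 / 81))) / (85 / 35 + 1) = 9321984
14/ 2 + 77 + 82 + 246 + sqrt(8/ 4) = sqrt(2) + 412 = 413.41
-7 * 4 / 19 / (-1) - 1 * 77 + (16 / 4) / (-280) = -100469 / 1330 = -75.54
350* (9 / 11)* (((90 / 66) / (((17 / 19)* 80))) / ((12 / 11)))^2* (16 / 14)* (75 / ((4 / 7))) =13.10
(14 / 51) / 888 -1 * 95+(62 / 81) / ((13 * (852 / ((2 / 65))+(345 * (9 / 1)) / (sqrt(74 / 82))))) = -36106087489764497 / 380065324210020 -1426 * sqrt(1517) / 218196838665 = -95.00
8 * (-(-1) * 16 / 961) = 128 / 961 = 0.13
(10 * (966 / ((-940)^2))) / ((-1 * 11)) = -483 / 485980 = -0.00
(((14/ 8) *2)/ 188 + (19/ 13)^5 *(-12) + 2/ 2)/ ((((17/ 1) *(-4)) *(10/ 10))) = 11029953469/ 9493219424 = 1.16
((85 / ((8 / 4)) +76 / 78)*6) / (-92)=-3391 / 1196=-2.84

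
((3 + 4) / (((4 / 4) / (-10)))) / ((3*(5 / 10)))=-140 / 3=-46.67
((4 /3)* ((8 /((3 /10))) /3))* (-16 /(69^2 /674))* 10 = -34508800 /128547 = -268.45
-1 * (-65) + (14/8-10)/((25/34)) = 2689/50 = 53.78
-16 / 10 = -8 / 5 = -1.60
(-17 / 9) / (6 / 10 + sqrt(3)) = 85 / 198 - 425 * sqrt(3) / 594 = -0.81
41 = 41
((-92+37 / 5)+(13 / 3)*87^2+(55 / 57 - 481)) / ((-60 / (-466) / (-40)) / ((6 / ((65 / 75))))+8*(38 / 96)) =17124184016 / 1682013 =10180.77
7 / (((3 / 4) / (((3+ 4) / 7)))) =28 / 3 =9.33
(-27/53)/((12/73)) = -657/212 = -3.10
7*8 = 56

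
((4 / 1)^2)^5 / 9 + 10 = 1048666 / 9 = 116518.44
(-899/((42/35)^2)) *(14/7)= -22475/18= -1248.61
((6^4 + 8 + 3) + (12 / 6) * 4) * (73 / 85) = 19199 / 17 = 1129.35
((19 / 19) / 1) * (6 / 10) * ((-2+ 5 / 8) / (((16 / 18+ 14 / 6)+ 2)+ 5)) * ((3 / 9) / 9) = -11 / 3680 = -0.00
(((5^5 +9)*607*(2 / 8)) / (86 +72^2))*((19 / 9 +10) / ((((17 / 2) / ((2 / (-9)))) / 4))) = -414709684 / 3628395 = -114.30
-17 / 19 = -0.89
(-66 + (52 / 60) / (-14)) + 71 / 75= -68371 / 1050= -65.12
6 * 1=6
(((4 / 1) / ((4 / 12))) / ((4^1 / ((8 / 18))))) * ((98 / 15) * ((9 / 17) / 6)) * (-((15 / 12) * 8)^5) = -3920000 / 51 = -76862.75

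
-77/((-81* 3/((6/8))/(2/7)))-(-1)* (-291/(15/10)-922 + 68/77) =-13909121/12474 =-1115.05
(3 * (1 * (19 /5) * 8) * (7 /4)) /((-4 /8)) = -1596 /5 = -319.20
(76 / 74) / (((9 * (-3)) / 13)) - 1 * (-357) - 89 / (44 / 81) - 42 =6622613 / 43956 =150.66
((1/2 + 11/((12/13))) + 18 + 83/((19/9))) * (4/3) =92.98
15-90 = -75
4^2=16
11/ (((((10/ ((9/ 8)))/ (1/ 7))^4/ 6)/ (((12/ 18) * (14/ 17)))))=72171/ 29854720000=0.00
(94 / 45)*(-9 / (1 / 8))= -752 / 5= -150.40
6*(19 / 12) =19 / 2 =9.50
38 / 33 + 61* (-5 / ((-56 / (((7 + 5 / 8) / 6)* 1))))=238703 / 29568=8.07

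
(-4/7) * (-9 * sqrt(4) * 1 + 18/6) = 8.57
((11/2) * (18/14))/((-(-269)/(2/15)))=0.00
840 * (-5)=-4200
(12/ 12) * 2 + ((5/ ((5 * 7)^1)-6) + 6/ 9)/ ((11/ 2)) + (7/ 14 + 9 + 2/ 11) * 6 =13663/ 231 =59.15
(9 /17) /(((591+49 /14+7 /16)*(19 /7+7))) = 84 /916997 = 0.00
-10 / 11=-0.91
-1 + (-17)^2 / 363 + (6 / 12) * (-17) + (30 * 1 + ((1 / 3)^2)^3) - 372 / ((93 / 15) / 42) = -440816095 / 176418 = -2498.70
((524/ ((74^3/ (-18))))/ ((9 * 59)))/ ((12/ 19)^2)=-47291/ 430347888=-0.00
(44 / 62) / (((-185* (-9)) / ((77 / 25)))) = 1694 / 1290375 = 0.00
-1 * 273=-273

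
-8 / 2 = -4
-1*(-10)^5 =100000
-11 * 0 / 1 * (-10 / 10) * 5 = 0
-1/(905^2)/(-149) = 1/122034725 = 0.00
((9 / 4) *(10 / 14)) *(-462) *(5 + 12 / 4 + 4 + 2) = -10395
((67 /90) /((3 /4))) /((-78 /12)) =-268 /1755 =-0.15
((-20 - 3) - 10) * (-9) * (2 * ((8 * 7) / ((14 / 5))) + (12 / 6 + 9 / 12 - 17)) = 30591 / 4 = 7647.75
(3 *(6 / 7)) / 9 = 0.29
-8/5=-1.60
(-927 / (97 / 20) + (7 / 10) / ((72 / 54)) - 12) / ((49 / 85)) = -13364091 / 38024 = -351.46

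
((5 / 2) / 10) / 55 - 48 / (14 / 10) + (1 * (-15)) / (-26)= -33.70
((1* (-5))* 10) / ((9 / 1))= -50 / 9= -5.56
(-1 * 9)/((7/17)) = -21.86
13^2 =169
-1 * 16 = -16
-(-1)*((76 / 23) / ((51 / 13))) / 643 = 988 / 754239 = 0.00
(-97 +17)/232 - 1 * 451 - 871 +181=-33099/29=-1141.34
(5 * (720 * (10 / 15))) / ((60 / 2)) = 80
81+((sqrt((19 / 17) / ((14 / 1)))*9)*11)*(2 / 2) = 99*sqrt(4522) / 238+81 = 108.97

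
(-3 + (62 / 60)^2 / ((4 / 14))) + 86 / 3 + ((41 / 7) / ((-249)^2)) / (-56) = 8933045011 / 303804900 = 29.40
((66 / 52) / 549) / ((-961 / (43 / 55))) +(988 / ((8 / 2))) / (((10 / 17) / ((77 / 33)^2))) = 2286.12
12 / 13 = 0.92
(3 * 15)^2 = 2025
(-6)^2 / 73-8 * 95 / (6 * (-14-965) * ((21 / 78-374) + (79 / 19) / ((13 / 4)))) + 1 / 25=525448675691 / 986196359775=0.53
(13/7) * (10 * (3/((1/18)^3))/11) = 29538.70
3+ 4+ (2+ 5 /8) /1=9.62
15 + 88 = 103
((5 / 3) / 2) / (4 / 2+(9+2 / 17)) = 85 / 1134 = 0.07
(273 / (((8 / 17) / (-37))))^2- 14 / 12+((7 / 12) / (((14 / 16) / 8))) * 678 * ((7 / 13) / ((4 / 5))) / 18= 3449948190157 / 7488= 460730260.44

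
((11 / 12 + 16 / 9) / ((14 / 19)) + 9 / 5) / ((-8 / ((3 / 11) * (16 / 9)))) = -13751 / 41580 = -0.33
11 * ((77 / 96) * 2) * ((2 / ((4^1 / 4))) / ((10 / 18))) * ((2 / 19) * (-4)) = -2541 / 95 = -26.75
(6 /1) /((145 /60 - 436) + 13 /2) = -72 /5125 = -0.01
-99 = -99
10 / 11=0.91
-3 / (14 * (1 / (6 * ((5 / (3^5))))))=-5 / 189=-0.03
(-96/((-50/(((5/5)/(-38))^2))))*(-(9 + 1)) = -24/1805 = -0.01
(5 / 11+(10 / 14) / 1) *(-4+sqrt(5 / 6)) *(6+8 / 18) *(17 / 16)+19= -1002 / 77+2465 *sqrt(30) / 1848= -5.71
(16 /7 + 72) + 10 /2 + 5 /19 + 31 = 14703 /133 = 110.55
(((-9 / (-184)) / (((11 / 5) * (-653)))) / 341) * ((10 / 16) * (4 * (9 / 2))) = -2025 / 1802760608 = -0.00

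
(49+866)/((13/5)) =4575/13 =351.92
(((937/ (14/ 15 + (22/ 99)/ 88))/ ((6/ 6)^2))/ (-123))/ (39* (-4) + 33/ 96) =19789440/ 378421513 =0.05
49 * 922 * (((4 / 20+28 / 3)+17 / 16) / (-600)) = -57443827 / 72000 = -797.83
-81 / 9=-9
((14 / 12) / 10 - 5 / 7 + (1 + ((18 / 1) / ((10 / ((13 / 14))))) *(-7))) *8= -1898 / 21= -90.38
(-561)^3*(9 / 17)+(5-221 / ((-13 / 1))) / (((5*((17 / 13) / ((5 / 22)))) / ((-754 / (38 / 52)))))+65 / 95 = -93472925.33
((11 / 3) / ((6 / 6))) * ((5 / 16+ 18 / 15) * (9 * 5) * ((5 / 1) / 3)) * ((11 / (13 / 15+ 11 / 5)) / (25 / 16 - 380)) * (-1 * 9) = 1976535 / 55706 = 35.48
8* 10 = 80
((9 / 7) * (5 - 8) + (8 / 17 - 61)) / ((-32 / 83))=317973 / 1904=167.00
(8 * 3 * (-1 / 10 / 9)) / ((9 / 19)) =-76 / 135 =-0.56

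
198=198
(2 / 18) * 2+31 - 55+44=182 / 9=20.22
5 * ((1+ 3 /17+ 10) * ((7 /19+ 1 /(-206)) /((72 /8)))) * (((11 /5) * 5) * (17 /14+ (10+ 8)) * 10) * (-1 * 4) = -2105328500 /110313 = -19085.04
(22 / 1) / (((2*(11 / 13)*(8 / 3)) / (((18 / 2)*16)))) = 702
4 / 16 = 1 / 4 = 0.25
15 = 15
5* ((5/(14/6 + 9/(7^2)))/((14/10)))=525/74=7.09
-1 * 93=-93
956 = 956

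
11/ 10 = 1.10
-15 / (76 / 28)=-105 / 19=-5.53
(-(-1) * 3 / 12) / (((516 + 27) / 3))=1 / 724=0.00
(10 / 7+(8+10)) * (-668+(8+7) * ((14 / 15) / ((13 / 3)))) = -1175312 / 91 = -12915.52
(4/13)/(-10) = -2/65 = -0.03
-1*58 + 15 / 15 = -57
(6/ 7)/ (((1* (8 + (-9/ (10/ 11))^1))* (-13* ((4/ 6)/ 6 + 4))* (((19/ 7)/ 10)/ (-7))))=-37800/ 173641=-0.22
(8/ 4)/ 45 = 2/ 45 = 0.04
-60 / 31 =-1.94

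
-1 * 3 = -3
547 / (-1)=-547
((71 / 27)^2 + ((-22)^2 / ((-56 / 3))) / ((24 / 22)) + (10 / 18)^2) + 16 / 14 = -89821 / 5832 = -15.40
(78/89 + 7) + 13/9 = 7466/801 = 9.32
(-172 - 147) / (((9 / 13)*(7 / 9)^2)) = -37323 / 49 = -761.69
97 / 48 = 2.02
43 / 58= 0.74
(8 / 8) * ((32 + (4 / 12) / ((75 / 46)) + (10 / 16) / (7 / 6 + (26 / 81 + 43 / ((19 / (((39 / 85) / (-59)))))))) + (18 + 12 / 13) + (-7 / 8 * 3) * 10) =3358886279431 / 132748264350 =25.30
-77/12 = -6.42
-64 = -64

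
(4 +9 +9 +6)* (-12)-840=-1176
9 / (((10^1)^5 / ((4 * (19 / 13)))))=171 / 325000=0.00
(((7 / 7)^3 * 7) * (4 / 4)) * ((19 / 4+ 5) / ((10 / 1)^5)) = 273 / 400000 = 0.00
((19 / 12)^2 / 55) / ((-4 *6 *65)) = -361 / 12355200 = -0.00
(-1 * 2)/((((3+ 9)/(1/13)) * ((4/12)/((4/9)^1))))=-2/117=-0.02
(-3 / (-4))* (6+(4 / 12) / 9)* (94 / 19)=7661 / 342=22.40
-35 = -35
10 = 10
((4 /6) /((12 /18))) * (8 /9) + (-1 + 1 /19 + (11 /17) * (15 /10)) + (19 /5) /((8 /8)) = 136981 /29070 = 4.71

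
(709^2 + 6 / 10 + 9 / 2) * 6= 3016116.60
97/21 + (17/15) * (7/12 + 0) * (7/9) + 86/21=104651/11340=9.23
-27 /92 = -0.29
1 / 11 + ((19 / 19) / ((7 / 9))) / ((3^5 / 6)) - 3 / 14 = -127 / 1386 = -0.09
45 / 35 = 9 / 7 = 1.29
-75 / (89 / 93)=-6975 / 89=-78.37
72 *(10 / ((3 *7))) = 240 / 7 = 34.29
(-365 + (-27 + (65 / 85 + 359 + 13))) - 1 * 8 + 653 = 10638 / 17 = 625.76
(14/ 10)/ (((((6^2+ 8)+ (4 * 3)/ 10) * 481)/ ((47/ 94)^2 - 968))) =-27097/ 434824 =-0.06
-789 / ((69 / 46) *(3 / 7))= -3682 / 3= -1227.33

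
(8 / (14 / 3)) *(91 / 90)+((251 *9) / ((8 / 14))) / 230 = 52223 / 2760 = 18.92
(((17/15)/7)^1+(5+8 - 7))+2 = 857/105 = 8.16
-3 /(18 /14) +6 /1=11 /3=3.67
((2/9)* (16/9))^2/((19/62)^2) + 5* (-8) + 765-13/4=6853665151/9474084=723.41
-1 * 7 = -7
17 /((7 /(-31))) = -527 /7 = -75.29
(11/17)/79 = 11/1343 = 0.01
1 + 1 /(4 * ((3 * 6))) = 73 /72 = 1.01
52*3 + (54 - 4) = 206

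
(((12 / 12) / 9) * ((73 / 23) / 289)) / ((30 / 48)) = 584 / 299115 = 0.00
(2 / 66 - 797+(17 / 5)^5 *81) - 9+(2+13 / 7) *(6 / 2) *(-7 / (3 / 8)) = 3689887136 / 103125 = 35780.72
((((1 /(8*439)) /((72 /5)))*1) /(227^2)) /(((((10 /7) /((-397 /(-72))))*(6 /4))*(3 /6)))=2779 /1407221538048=0.00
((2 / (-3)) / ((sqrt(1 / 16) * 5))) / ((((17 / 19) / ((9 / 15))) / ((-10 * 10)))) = 608 / 17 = 35.76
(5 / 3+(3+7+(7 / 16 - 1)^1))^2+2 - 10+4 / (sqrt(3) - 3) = 261049 / 2304 - 2 * sqrt(3) / 3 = 112.15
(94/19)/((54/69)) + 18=4159/171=24.32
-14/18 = -7/9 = -0.78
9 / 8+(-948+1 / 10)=-37871 / 40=-946.78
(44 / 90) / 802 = 11 / 18045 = 0.00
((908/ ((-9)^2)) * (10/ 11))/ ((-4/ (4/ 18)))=-4540/ 8019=-0.57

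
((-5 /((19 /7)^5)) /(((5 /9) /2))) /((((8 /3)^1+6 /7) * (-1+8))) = -453789 /91615663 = -0.00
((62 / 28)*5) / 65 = 31 / 182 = 0.17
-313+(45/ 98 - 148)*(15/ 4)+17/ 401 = -136165317/ 157192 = -866.24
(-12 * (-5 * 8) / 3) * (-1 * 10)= -1600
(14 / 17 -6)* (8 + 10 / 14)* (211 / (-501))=1132648 / 59619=19.00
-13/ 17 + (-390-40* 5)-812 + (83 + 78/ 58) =-649981/ 493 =-1318.42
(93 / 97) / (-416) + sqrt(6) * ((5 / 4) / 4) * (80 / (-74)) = -0.83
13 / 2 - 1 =11 / 2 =5.50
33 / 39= 11 / 13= 0.85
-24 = -24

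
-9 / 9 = -1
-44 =-44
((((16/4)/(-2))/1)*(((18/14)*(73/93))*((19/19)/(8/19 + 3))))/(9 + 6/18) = -12483/197470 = -0.06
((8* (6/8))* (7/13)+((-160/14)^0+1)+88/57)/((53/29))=145580/39273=3.71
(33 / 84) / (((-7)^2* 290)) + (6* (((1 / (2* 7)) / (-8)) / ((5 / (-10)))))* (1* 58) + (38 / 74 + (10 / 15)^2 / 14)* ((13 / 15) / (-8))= 1223299633 / 198741060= 6.16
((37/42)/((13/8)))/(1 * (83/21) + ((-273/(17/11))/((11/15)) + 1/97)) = -244052/106655783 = -0.00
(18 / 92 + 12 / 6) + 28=30.20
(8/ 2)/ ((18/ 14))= 28/ 9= 3.11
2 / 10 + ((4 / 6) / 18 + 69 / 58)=11171 / 7830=1.43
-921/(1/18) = -16578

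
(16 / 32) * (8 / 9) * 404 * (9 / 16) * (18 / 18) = 101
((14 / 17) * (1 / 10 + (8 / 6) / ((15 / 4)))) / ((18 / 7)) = 0.15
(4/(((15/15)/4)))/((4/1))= 4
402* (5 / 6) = 335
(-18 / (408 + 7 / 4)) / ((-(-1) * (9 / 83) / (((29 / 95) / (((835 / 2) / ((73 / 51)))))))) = -2811376 / 6630697425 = -0.00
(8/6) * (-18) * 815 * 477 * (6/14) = -27990360/7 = -3998622.86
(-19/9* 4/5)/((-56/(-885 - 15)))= -27.14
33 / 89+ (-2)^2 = 389 / 89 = 4.37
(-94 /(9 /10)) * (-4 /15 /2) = 376 /27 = 13.93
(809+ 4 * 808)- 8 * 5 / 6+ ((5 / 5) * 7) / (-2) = 24185 / 6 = 4030.83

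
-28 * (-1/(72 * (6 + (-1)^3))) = 0.08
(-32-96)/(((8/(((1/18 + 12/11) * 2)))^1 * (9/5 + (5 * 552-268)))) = -18160/1234431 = -0.01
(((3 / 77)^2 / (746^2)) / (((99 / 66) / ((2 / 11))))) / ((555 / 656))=656 / 1678663036435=0.00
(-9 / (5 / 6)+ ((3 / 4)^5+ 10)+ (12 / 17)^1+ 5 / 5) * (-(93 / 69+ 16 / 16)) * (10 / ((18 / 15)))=-4477635 / 200192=-22.37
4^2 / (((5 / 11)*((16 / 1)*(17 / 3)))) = 33 / 85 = 0.39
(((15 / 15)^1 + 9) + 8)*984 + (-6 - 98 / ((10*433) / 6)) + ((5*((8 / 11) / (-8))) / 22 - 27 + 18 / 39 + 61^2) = 145759403931 / 6811090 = 21400.31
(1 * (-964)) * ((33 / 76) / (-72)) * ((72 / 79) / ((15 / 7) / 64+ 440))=3562944 / 295899635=0.01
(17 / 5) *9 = 153 / 5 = 30.60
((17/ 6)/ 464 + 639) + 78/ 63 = 12477079/ 19488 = 640.24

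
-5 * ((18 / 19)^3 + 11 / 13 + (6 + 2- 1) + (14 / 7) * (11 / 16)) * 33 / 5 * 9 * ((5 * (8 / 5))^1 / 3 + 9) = -24893630685 / 713336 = -34897.48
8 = 8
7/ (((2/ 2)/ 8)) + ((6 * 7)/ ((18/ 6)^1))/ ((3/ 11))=322/ 3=107.33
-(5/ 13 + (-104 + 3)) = 1308/ 13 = 100.62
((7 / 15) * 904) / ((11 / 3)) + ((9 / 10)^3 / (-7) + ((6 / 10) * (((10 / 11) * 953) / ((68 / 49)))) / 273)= 1979459501 / 17017000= 116.32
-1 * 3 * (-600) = 1800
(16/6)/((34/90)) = 7.06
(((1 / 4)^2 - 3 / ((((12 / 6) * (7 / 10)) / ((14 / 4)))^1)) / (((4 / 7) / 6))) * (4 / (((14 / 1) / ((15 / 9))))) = -595 / 16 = -37.19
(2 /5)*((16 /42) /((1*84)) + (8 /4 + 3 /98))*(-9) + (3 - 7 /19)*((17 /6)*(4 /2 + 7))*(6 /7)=46729 /931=50.19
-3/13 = -0.23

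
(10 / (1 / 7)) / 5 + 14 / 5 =84 / 5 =16.80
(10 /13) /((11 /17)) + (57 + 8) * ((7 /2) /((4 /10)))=326005 /572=569.94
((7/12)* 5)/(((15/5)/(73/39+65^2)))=1442420/351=4109.46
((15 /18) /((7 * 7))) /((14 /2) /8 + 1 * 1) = 4 /441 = 0.01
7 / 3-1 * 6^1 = -11 / 3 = -3.67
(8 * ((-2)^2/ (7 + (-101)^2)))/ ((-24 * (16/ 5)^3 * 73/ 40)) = -625/ 286150656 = -0.00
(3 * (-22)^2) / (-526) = -726 / 263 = -2.76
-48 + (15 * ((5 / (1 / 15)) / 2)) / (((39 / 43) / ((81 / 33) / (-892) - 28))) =-4442798751 / 255112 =-17415.09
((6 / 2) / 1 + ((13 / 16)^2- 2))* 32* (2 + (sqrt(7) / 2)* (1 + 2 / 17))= 475* sqrt(7) / 16 + 425 / 4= 184.80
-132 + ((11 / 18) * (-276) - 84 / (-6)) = -286.67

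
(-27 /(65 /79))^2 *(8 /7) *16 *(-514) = -299333138688 /29575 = -10121154.31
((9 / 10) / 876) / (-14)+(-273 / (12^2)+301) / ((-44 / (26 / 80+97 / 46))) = -16426332917 / 992893440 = -16.54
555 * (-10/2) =-2775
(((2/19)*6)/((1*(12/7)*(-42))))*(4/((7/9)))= -6/133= -0.05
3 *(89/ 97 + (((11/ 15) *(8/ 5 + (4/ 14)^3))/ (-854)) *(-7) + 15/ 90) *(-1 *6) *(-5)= 999092559/ 10147655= 98.46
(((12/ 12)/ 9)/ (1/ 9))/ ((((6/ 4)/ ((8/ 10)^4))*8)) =64/ 1875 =0.03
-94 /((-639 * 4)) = 47 /1278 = 0.04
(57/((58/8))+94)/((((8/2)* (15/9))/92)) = 203826/145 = 1405.70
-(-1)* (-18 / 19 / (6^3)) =-1 / 228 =-0.00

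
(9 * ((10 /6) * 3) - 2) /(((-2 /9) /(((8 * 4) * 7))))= -43344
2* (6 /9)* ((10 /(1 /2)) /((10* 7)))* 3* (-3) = -24 /7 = -3.43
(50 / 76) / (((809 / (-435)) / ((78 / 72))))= -47125 / 122968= -0.38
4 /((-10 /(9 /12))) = -3 /10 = -0.30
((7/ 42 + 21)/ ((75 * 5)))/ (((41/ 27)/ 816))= 155448/ 5125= 30.33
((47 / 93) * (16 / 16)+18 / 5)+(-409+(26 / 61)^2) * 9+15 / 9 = -6356289241 / 1730265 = -3673.59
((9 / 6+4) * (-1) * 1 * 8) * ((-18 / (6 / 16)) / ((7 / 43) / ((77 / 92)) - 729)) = -998976 / 344725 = -2.90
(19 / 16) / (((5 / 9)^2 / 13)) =50.02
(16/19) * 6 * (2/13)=192/247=0.78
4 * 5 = 20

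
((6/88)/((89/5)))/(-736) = -15/2882176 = -0.00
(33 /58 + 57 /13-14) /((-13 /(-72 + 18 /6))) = -470649 /9802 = -48.02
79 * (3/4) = 237/4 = 59.25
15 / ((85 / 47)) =8.29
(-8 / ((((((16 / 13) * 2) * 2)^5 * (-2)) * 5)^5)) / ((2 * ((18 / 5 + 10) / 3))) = 21169230044600449998092219079 / 485264215520026359559817229612828346370133852160000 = 0.00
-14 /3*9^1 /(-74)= 21 /37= 0.57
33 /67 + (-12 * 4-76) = -8275 /67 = -123.51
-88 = -88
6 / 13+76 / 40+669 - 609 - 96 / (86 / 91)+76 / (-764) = -41980859 / 1067690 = -39.32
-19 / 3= -6.33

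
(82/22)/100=41/1100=0.04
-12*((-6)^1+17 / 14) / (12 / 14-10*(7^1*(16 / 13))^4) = -5740761 / 5507232077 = -0.00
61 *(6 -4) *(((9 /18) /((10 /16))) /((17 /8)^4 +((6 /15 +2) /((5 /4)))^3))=6246400000 /1758000457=3.55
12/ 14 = 6/ 7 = 0.86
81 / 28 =2.89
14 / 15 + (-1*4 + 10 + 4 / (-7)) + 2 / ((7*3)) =226 / 35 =6.46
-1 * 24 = -24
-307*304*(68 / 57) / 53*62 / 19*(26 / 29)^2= -13999278592 / 2540661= -5510.09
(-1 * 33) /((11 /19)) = -57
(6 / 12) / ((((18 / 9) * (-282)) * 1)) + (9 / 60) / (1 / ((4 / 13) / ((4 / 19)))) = 16009 / 73320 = 0.22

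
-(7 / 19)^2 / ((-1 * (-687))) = -49 / 248007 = -0.00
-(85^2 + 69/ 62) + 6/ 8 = -895945/ 124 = -7225.36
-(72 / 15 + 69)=-73.80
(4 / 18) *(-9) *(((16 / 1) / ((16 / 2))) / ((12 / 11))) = -3.67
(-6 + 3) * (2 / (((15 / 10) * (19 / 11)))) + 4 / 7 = -232 / 133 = -1.74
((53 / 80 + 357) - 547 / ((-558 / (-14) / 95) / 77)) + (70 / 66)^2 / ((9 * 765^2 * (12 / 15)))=-56918101561021073 / 568990390320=-100033.50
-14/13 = -1.08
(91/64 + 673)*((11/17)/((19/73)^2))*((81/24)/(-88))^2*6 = 29590833897/520486912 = 56.85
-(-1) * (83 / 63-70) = -4327 / 63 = -68.68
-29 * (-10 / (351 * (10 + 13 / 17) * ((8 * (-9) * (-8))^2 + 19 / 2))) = 9860 / 42623156043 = 0.00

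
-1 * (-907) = 907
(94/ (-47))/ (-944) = 1/ 472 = 0.00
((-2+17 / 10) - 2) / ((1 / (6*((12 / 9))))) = -92 / 5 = -18.40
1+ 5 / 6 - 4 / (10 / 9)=-53 / 30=-1.77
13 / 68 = 0.19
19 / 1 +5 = 24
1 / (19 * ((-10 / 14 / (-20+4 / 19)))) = 2632 / 1805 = 1.46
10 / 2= 5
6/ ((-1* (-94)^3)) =3/ 415292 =0.00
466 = 466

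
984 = 984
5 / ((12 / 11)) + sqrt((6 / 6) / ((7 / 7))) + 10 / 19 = 1393 / 228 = 6.11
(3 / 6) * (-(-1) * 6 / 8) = 0.38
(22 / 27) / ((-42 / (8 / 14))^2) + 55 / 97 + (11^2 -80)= 2352450712 / 56593971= 41.57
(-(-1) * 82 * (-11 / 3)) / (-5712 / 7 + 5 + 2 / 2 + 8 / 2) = 451 / 1209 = 0.37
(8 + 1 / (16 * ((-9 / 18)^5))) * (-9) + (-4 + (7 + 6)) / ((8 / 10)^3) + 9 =-1755 / 64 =-27.42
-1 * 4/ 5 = -4/ 5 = -0.80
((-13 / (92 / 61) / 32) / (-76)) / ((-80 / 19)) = -793 / 942080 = -0.00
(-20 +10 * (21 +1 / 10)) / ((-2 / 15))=-2865 / 2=-1432.50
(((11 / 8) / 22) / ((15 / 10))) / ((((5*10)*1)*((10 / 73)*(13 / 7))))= 511 / 156000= 0.00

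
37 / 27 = 1.37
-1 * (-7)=7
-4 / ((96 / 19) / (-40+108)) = -323 / 6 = -53.83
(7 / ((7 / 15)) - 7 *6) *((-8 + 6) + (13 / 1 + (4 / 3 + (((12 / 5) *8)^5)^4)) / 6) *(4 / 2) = -417125829696780457506446400.00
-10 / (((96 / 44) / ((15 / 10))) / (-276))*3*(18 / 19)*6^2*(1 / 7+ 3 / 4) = 23054625 / 133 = 173343.05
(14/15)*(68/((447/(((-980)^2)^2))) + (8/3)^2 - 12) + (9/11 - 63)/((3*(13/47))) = 376702535260602548/2876445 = 130961146575.24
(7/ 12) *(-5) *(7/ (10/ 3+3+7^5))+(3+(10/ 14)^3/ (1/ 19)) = 137341401/ 13840736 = 9.92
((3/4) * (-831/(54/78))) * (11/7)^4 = -52722241/9604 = -5489.61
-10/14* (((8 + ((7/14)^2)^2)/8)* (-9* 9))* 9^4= 342779445/896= 382566.34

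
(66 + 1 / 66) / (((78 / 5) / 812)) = 3436.17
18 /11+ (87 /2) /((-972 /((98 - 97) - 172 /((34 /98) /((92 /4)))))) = 20676367 /40392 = 511.89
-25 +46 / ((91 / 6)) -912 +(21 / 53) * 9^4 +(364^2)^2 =84668689480716 / 4823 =17555191681.67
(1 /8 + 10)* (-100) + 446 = -566.50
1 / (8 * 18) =1 / 144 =0.01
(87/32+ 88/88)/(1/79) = 293.78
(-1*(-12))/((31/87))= 1044/31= 33.68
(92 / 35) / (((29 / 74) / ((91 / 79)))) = 88504 / 11455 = 7.73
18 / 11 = 1.64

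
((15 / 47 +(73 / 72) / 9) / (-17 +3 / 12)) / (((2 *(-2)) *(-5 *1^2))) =-13151 / 10202760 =-0.00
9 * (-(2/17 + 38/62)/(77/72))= -3240/527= -6.15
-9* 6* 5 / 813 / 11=-90 / 2981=-0.03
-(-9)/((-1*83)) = -9/83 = -0.11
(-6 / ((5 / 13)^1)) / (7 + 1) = -39 / 20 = -1.95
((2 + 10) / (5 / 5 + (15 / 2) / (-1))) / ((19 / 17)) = -408 / 247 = -1.65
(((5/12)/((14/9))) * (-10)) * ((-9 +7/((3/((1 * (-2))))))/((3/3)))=1025/28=36.61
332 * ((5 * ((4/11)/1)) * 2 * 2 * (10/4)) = 66400/11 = 6036.36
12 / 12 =1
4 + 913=917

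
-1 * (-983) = 983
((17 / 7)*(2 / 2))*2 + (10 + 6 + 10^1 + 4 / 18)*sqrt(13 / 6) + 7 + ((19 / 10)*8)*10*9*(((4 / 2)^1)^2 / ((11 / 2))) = 118*sqrt(78) / 27 + 77521 / 77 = 1045.36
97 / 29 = 3.34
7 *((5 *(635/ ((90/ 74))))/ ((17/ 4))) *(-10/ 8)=-822325/ 153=-5374.67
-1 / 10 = -0.10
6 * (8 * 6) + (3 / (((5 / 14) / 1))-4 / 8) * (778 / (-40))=26869 / 200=134.34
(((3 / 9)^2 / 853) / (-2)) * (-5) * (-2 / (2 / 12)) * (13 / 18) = -65 / 23031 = -0.00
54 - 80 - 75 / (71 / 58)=-87.27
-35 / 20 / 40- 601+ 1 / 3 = -288341 / 480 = -600.71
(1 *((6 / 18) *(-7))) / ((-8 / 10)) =35 / 12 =2.92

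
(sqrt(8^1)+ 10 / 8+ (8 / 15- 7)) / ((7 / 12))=-313 / 35+ 24 * sqrt(2) / 7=-4.09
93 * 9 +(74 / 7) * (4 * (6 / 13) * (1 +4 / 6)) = 79127 / 91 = 869.53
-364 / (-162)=182 / 81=2.25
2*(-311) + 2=-620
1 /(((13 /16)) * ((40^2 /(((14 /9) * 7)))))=49 /5850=0.01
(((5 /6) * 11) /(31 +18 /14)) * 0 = 0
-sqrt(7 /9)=-sqrt(7) /3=-0.88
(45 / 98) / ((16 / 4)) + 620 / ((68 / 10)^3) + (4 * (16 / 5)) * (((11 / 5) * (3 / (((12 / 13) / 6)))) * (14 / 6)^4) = 21162485675371 / 1299979800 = 16279.09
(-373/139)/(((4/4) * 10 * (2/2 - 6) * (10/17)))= 6341/69500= 0.09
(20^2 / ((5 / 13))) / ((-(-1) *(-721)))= -1040 / 721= -1.44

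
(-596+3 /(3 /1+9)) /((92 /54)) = -64341 /184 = -349.68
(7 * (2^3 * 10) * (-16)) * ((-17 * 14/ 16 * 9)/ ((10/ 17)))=2039184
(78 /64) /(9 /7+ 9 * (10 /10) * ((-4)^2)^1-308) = -273 /36448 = -0.01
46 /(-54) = -23 /27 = -0.85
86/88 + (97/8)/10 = 2.19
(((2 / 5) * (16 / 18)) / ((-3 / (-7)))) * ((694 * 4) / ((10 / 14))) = 2176384 / 675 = 3224.27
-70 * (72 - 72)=0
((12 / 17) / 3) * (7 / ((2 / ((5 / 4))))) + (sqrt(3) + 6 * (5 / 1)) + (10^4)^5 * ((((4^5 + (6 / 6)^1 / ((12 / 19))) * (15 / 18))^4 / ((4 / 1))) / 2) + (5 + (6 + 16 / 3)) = sqrt(3) + 1487708354287513797760009765635565397 / 223074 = 6669124838786742505894949000000.00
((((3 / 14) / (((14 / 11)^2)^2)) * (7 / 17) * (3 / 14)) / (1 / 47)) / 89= 6193143 / 1627455424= 0.00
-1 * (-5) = 5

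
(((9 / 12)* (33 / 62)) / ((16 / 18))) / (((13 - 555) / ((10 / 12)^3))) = -4125 / 8602624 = -0.00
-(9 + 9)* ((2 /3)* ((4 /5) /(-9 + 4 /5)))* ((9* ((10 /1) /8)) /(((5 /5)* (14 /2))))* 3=1620 /287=5.64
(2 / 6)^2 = 1 / 9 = 0.11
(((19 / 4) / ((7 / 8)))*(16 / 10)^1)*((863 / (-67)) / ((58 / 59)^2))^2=171468061857571 / 111124454315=1543.03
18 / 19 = 0.95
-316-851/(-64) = -19373/64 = -302.70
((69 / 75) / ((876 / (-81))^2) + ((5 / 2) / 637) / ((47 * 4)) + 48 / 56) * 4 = 55204438663 / 15954493100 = 3.46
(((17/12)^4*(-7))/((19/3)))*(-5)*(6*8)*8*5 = 14616175/342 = 42737.35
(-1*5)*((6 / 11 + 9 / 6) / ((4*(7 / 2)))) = -225 / 308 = -0.73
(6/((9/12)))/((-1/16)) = -128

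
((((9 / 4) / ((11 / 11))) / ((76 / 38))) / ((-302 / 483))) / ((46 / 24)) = -567 / 604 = -0.94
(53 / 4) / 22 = 53 / 88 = 0.60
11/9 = 1.22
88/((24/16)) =176/3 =58.67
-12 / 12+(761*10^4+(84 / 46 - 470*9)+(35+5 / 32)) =5597873203 / 736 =7605805.98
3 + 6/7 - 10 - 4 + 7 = -22/7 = -3.14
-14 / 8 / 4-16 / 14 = -177 / 112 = -1.58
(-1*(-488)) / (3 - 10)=-488 / 7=-69.71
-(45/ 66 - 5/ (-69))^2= -1311025/ 2304324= -0.57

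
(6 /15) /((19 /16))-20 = -1868 /95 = -19.66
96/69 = 32/23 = 1.39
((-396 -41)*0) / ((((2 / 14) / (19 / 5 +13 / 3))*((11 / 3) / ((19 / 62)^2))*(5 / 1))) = 0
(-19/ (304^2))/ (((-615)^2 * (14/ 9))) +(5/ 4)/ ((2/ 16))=28617343999/ 2861734400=10.00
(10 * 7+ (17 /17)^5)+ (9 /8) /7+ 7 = 4377 /56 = 78.16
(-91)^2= 8281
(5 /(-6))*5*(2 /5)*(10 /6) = -25 /9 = -2.78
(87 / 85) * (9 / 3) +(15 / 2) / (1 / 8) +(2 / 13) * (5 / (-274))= 63.07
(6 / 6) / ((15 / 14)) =14 / 15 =0.93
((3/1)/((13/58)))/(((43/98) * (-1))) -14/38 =-30.87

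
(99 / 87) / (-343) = -33 / 9947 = -0.00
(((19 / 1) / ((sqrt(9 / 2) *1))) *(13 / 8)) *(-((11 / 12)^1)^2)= -29887 *sqrt(2) / 3456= -12.23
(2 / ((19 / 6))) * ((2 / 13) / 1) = 0.10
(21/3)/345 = 7/345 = 0.02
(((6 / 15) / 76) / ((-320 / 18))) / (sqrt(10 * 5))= -9 * sqrt(2) / 304000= -0.00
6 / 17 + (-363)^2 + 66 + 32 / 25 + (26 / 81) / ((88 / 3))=66564321497 / 504900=131836.64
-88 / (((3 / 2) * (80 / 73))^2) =-58619 / 1800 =-32.57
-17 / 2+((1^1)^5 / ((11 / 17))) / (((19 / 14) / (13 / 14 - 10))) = -7871 / 418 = -18.83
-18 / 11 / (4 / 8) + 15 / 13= -2.12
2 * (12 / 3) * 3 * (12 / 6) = 48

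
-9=-9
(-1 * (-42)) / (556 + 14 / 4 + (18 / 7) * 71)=196 / 3463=0.06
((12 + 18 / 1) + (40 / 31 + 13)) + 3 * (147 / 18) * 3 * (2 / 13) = 55.60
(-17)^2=289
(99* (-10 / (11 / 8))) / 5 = -144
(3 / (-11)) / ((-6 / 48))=24 / 11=2.18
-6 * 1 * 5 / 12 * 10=-25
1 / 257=0.00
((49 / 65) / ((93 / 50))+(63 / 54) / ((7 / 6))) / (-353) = -1699 / 426777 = -0.00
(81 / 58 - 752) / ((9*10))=-8707 / 1044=-8.34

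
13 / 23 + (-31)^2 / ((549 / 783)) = 1923754 / 1403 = 1371.17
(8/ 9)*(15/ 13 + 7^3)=35792/ 117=305.91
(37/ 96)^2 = 1369/ 9216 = 0.15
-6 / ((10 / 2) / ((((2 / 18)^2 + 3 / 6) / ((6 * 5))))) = -83 / 4050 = -0.02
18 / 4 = 4.50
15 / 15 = 1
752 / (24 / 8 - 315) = -2.41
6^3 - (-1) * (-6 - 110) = 100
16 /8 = 2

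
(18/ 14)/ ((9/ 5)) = 5/ 7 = 0.71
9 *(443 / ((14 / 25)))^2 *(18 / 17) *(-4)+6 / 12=-39740421667 / 1666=-23853794.52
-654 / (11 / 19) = -12426 / 11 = -1129.64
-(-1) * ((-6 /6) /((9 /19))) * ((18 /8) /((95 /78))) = -39 /10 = -3.90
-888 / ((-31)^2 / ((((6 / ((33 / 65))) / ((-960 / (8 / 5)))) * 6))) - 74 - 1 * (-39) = -34.89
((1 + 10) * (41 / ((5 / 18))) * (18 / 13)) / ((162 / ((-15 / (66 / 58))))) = -2378 / 13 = -182.92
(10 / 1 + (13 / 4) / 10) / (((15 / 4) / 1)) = 413 / 150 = 2.75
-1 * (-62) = 62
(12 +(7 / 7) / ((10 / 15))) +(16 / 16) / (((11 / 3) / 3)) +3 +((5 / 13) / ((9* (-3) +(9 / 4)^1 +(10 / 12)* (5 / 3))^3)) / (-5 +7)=2946157342833 / 170119469806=17.32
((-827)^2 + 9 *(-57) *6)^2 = 463558084201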